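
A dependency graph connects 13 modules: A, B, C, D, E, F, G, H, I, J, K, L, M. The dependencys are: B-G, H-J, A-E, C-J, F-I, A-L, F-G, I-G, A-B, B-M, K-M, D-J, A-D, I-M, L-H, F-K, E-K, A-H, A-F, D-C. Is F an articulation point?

Deleting F leaves 1 component (was 1) (its neighbors A, G, I, K remain connected to each other), so F is not a cut vertex.

No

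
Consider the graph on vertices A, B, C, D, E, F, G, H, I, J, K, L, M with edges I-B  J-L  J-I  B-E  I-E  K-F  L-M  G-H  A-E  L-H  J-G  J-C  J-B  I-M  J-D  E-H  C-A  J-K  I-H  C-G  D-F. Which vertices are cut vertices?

Removing J increases the component count from 1 to 2, so J is a cut vertex.
By contrast removing D leaves 1 component; it is not a cut vertex. No other vertex is a cut vertex either.

J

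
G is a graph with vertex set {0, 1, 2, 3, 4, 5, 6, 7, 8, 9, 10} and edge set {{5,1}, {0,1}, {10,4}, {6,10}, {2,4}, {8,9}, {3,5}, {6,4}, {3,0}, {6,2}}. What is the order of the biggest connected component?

7 is isolated — a component by itself.
Starting from 8 we can reach 8, 9. That is one component of size 2.
Starting from 0 we can reach 0, 1, 3, 5. That is one component of size 4.
Starting from 2 we can reach 2, 4, 6, 10. That is one component of size 4.
The largest has 4 vertices.

4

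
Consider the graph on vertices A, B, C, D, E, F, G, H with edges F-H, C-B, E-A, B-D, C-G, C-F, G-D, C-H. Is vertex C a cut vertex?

Yes

Deleting C raises the number of components from 2 to 3, so C is a cut vertex.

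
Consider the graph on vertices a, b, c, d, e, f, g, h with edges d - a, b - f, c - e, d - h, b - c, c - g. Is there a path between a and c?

The component containing a is {a, d, h}, and c is not in it.

No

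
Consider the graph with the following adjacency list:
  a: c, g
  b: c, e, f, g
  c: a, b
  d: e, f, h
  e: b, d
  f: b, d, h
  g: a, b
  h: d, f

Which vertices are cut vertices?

b

Removing b increases the component count from 1 to 2, so b is a cut vertex.
By contrast removing g leaves 1 component; it is not a cut vertex. No other vertex is a cut vertex either.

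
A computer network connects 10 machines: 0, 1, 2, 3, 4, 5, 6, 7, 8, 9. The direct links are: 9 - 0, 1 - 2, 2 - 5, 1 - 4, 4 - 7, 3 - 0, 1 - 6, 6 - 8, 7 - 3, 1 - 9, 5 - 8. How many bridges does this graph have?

The edges on the cycle 1-2-5-8-6-1 are not bridges since each lies on that cycle.
Every edge lies on some cycle, so there are no bridges.

0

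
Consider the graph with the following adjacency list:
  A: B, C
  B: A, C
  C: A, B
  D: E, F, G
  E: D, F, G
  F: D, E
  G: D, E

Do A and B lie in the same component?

Yes

From A we can reach A, B, C, which includes B.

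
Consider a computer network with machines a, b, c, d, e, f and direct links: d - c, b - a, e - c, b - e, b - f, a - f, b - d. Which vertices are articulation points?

b

Removing b increases the component count from 1 to 2, so b is a cut vertex.
By contrast removing c leaves 1 component; it is not a cut vertex. No other vertex is a cut vertex either.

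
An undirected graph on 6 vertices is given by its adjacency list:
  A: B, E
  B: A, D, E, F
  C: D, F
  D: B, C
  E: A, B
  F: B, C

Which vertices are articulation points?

Removing B increases the component count from 1 to 2, so B is a cut vertex.
By contrast removing D leaves 1 component; it is not a cut vertex. No other vertex is a cut vertex either.

B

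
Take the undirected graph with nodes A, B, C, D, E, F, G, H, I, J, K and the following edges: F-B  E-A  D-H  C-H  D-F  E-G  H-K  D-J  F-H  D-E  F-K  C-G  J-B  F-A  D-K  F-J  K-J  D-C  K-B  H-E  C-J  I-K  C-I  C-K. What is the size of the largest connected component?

11

Starting from A we can reach A, B, C, D, E, F, G, H, I, J, K. That is one component of size 11.
The largest has 11 vertices.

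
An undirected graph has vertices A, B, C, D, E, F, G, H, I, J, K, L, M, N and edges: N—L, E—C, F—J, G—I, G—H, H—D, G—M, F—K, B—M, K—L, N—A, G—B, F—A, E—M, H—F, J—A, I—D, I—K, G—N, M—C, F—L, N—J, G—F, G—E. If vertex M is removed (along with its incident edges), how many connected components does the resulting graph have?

1

With M gone, the remaining components are: {A, B, C, D, E, F, G, H, I, J, K, L, N}.
That is 1 component.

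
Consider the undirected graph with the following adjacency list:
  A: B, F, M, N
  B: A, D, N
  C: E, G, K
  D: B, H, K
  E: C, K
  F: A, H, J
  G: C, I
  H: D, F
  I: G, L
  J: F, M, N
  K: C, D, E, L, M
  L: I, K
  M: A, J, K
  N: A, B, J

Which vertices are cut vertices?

K

Removing K increases the component count from 1 to 2, so K is a cut vertex.
By contrast removing B leaves 1 component; it is not a cut vertex. No other vertex is a cut vertex either.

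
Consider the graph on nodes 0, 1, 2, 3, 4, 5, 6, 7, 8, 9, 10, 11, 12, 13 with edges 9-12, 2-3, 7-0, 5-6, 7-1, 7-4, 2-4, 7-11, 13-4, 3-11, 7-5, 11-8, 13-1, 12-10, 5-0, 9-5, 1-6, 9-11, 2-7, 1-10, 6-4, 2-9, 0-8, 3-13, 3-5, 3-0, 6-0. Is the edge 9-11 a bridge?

After removing 9-11, the path 9-2-3-11 still connects them, so the edge is not a bridge.

No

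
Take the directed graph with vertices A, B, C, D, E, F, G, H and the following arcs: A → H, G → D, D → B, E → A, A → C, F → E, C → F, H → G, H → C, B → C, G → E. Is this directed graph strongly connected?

Yes

From E we can reach every vertex (A, B, C, D, E, F, G, H), and every vertex can reach E (A, B, C, D, E, F, G, H). So the whole graph is one strongly connected component.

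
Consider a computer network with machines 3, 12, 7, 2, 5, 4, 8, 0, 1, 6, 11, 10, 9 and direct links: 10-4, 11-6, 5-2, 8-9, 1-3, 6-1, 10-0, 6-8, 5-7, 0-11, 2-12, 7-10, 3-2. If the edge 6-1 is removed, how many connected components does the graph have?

1

6 and 1 are still connected via 6-11-0-10-7-5-2-3-1, so the component count stays at 1.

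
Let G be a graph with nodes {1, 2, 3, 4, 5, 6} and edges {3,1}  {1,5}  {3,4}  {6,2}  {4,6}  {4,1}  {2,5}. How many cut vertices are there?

Removing 6, for instance, still leaves 1 component. No single vertex removal increases the component count — the graph has no articulation points.

0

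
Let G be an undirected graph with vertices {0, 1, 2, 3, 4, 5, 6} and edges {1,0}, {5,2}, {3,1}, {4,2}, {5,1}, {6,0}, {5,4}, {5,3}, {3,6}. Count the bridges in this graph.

0

The edges on the cycle 5-4-2-5 are not bridges since each lies on that cycle.
Every edge lies on some cycle, so there are no bridges.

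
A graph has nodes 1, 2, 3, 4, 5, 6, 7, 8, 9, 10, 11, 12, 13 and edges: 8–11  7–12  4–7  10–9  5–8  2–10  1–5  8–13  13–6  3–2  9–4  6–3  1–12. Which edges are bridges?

The edges on the cycle 1-5-8-13-6-3-2-10-9-4-7-12-1 are not bridges since each lies on that cycle.
But removing 8–11 disconnects 8 from 11 — this is a bridge.

11-8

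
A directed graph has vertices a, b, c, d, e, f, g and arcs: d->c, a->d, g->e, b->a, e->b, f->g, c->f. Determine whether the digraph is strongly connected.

From a we can reach every vertex (a, b, c, d, e, f, g), and every vertex can reach a (a, b, c, d, e, f, g). So the whole graph is one strongly connected component.

Yes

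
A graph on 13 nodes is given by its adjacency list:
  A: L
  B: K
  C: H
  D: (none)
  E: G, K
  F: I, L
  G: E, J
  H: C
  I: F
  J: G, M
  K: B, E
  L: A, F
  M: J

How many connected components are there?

D is isolated — a component by itself.
Starting from C we can reach C, H. That is one component of size 2.
Starting from A we can reach A, F, I, L. That is one component of size 4.
Starting from B we can reach B, E, G, J, K, M. That is one component of size 6.
Total: 4 components.

4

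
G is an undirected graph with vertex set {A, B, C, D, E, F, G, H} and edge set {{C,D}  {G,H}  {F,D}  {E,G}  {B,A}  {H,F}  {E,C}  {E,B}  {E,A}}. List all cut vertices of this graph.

Removing E increases the component count from 1 to 2, so E is a cut vertex.
By contrast removing A leaves 1 component; it is not a cut vertex. No other vertex is a cut vertex either.

E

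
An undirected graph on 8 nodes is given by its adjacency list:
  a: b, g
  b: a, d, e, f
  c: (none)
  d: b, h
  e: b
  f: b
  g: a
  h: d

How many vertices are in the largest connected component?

7

c is isolated — a component by itself.
Starting from a we can reach a, b, d, e, f, g, h. That is one component of size 7.
The largest has 7 vertices.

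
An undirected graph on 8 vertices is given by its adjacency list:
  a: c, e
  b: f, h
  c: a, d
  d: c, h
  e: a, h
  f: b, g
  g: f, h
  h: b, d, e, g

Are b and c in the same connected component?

From b we can reach a, b, c, d, e, f, g, h, which includes c.

Yes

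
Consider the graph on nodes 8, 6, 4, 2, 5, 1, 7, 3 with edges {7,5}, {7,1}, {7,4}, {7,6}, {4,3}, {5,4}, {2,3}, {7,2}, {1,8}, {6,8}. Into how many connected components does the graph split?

Starting from 1 we can reach 1, 2, 3, 4, 5, 6, 7, 8. That is one component of size 8.
Total: 1 component.

1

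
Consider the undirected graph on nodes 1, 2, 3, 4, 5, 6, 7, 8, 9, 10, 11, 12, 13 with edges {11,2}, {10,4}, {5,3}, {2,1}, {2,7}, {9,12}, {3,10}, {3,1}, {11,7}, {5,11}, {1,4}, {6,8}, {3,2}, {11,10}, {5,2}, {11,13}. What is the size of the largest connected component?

9

Starting from 9 we can reach 9, 12. That is one component of size 2.
Starting from 6 we can reach 6, 8. That is one component of size 2.
Starting from 1 we can reach 1, 2, 3, 4, 5, 7, 10, 11, 13. That is one component of size 9.
The largest has 9 vertices.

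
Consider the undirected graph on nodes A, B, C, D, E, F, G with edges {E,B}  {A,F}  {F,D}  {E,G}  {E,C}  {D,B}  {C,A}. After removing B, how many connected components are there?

1

With B gone, the remaining components are: {A, C, D, E, F, G}.
That is 1 component.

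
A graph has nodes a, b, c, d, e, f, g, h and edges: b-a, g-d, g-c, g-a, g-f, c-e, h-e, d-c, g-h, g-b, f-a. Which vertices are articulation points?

g

Removing g increases the component count from 1 to 2, so g is a cut vertex.
By contrast removing a leaves 1 component; it is not a cut vertex. No other vertex is a cut vertex either.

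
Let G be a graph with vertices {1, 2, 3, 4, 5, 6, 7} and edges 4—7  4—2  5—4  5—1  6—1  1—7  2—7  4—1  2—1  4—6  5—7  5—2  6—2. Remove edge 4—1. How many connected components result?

2

4 and 1 are still connected via 4-5-1, so the component count stays at 2.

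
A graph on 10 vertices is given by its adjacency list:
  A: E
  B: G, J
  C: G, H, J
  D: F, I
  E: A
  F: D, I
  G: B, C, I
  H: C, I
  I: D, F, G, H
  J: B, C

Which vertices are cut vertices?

Removing I increases the component count from 2 to 3, so I is a cut vertex.
By contrast removing E leaves 2 components; it is not a cut vertex. No other vertex is a cut vertex either.

I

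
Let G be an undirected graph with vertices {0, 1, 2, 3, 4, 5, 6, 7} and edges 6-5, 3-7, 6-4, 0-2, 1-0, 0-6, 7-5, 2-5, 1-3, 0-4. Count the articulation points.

0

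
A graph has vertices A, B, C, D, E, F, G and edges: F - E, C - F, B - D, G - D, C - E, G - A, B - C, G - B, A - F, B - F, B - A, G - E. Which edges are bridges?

none

The edges on the cycle G-B-C-E-G are not bridges since each lies on that cycle.
Every edge lies on some cycle, so there are no bridges.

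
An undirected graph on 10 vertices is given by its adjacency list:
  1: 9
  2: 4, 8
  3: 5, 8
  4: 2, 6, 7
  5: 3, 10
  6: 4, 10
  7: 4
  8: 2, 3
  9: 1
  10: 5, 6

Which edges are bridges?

The edges on the cycle 5-10-6-4-2-8-3-5 are not bridges since each lies on that cycle.
But removing 9-1 disconnects 9 from 1; removing 4-7 disconnects 4 from 7 — these are bridges.

1-9, 4-7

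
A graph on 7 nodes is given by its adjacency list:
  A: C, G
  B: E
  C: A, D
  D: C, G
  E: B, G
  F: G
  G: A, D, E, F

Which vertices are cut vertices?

E, G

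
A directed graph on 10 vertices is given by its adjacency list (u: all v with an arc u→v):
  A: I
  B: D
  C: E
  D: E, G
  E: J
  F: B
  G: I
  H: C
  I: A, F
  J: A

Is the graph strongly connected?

No

There is no directed path from E to H, so the graph is not strongly connected.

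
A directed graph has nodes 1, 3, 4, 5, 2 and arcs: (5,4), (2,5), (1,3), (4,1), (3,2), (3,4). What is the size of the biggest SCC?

{1, 2, 3, 4, 5} are all mutually reachable — one SCC of size 5.
The largest has 5 vertices.

5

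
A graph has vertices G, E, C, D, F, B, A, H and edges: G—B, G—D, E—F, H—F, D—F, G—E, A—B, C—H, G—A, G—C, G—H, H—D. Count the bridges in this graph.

0

The edges on the cycle G-A-B-G are not bridges since each lies on that cycle.
Every edge lies on some cycle, so there are no bridges.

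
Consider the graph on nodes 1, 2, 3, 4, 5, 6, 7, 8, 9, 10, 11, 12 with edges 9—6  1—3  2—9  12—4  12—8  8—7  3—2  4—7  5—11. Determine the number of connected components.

10 is isolated — a component by itself.
Starting from 5 we can reach 5, 11. That is one component of size 2.
Starting from 4 we can reach 4, 7, 8, 12. That is one component of size 4.
Starting from 1 we can reach 1, 2, 3, 6, 9. That is one component of size 5.
Total: 4 components.

4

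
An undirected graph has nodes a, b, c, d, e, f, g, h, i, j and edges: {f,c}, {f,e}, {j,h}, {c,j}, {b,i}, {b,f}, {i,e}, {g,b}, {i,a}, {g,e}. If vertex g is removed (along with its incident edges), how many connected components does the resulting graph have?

2

With g gone, the remaining components are: {d}; {a, b, c, e, f, h, i, j}.
That is 2 components.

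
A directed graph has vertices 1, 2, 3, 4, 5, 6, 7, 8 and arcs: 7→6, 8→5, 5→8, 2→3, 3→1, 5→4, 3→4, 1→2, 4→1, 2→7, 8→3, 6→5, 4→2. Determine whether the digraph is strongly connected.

Yes

From 3 we can reach every vertex (1, 2, 3, 4, 5, 6, 7, 8), and every vertex can reach 3 (1, 2, 3, 4, 5, 6, 7, 8). So the whole graph is one strongly connected component.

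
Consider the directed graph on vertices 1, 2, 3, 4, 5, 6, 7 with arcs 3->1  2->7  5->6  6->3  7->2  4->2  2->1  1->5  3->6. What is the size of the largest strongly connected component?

4

{1, 3, 5, 6} are all mutually reachable — one SCC of size 4.
{2, 7} are all mutually reachable — one SCC of size 2.
{4} is an SCC by itself.
The largest has 4 vertices.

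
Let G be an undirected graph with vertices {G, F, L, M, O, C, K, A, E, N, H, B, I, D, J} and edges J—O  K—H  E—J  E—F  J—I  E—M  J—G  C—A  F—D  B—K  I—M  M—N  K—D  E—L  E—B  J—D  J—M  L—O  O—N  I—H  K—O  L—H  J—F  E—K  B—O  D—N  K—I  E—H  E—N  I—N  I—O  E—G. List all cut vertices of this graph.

Removing N, for instance, still leaves 2 components. No single vertex removal increases the component count — the graph has no articulation points.

none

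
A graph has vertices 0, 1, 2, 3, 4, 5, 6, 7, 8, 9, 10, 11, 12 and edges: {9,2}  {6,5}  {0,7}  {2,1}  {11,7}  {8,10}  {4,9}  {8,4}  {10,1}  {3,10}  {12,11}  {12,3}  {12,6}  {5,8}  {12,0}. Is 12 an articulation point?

Yes

Deleting 12 raises the number of components from 1 to 2, so 12 is a cut vertex.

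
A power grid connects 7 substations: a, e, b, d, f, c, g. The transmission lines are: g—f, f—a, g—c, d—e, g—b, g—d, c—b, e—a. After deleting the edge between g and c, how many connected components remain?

1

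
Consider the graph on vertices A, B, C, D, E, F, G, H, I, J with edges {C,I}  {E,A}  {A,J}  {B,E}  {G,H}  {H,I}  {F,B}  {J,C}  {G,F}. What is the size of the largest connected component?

9

D is isolated — a component by itself.
Starting from A we can reach A, B, C, E, F, G, H, I, J. That is one component of size 9.
The largest has 9 vertices.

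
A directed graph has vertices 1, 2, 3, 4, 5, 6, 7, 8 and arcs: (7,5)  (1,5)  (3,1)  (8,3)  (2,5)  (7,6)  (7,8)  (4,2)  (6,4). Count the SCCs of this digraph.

{8} is an SCC by itself.
{7} is an SCC by itself.
{1} is an SCC by itself.
{3} is an SCC by itself.
{5} is an SCC by itself.
(and 3 more singleton SCCs)
That gives 8 strongly connected components.

8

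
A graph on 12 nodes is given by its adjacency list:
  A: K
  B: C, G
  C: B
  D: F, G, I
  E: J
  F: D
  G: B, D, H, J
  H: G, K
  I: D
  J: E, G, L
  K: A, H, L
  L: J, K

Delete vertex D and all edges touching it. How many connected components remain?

With D gone, the remaining components are: {F}; {I}; {A, B, C, E, G, H, J, K, L}.
That is 3 components.

3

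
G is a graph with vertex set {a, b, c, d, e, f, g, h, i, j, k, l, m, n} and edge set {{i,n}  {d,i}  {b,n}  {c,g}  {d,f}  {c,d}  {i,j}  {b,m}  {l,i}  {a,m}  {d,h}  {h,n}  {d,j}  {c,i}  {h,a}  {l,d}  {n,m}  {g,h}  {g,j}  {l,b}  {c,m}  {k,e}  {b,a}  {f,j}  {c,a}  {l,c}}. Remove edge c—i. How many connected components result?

2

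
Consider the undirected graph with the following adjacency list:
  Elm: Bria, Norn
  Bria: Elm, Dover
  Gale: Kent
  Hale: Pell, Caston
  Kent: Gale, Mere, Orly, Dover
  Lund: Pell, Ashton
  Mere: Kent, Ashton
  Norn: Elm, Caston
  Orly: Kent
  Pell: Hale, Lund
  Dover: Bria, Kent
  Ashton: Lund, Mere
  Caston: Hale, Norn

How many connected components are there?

1

Starting from Elm we can reach Elm, Bria, Gale, Hale, Kent, Lund, Mere, Norn, Orly, Pell, Dover, Ashton, Caston. That is one component of size 13.
Total: 1 component.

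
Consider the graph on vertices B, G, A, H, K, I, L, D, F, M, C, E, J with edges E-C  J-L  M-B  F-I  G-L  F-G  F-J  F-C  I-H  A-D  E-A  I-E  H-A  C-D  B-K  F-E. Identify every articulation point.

Removing B increases the component count from 2 to 3, so B is a cut vertex.
Removing F increases the component count from 2 to 3, so F is a cut vertex.
By contrast removing A leaves 2 components; it is not a cut vertex. No other vertex is a cut vertex either.

B, F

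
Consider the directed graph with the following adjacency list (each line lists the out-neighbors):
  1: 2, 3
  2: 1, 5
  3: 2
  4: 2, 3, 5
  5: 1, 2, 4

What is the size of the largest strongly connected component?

5

{1, 2, 3, 4, 5} are all mutually reachable — one SCC of size 5.
The largest has 5 vertices.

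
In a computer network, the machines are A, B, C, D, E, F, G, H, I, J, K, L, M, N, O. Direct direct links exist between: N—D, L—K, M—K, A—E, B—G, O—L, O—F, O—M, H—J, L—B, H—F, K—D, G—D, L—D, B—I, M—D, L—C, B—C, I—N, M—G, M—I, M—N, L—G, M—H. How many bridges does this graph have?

2

The edges on the cycle O-L-B-I-N-D-K-M-O are not bridges since each lies on that cycle.
But removing A—E disconnects A from E; removing H—J disconnects H from J — these are bridges.
That makes 2 bridges.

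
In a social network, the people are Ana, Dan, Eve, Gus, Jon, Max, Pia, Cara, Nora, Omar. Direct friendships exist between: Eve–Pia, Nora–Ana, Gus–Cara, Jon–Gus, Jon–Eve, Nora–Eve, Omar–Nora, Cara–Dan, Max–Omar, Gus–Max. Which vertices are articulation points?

Eve, Gus, Cara, Nora

Removing Eve increases the component count from 1 to 2, so Eve is a cut vertex.
Removing Gus increases the component count from 1 to 2, so Gus is a cut vertex.
Removing Cara increases the component count from 1 to 2, so Cara is a cut vertex.
Likewise Nora is a cut vertex.
By contrast removing Omar leaves 1 component; it is not a cut vertex. No other vertex is a cut vertex either.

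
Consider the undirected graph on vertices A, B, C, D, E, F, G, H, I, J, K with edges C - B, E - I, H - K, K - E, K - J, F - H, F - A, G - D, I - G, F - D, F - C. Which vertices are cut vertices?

Removing C increases the component count from 1 to 2, so C is a cut vertex.
Removing F increases the component count from 1 to 3, so F is a cut vertex.
Removing K increases the component count from 1 to 2, so K is a cut vertex.
By contrast removing H leaves 1 component; it is not a cut vertex. No other vertex is a cut vertex either.

C, F, K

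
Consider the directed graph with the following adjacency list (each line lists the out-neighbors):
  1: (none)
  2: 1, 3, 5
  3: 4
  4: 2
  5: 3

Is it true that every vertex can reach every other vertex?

There is no directed path from 1 to 5, so the graph is not strongly connected.

No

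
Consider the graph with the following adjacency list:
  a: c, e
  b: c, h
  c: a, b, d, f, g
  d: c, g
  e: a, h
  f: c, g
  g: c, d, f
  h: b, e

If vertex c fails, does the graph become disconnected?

Yes

Deleting c raises the number of components from 1 to 2, so c is a cut vertex.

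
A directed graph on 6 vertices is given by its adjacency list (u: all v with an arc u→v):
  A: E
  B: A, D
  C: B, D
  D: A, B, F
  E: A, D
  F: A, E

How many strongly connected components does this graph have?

2

{A, B, D, E, F} are all mutually reachable — one SCC of size 5.
{C} is an SCC by itself.
That gives 2 strongly connected components.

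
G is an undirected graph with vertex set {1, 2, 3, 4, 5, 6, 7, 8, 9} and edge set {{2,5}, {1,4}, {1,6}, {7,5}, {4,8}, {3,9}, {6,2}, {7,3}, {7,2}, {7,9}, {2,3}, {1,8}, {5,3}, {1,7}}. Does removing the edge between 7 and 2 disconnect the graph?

No

After removing 7 - 2, the path 7-5-2 still connects them, so the edge is not a bridge.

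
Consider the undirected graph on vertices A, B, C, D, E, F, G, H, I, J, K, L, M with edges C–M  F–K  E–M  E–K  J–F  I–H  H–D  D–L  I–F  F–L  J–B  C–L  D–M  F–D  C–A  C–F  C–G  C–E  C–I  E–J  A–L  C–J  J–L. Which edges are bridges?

The edges on the cycle C-I-H-D-F-C are not bridges since each lies on that cycle.
But removing G–C disconnects G from C; removing J–B disconnects J from B — these are bridges.

B-J, C-G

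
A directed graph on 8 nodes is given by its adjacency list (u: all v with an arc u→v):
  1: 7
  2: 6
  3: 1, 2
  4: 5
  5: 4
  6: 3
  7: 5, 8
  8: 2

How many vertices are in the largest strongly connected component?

{1, 2, 3, 6, 7, 8} are all mutually reachable — one SCC of size 6.
{4, 5} are all mutually reachable — one SCC of size 2.
The largest has 6 vertices.

6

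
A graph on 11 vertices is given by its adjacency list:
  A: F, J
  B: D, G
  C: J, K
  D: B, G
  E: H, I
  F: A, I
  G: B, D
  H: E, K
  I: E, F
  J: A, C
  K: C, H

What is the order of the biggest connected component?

8

Starting from B we can reach B, D, G. That is one component of size 3.
Starting from A we can reach A, C, E, F, H, I, J, K. That is one component of size 8.
The largest has 8 vertices.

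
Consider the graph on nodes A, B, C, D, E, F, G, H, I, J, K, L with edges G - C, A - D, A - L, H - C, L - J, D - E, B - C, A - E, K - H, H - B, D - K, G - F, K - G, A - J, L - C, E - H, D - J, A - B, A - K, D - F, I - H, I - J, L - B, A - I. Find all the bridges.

none

The edges on the cycle A-D-F-G-K-A are not bridges since each lies on that cycle.
Every edge lies on some cycle, so there are no bridges.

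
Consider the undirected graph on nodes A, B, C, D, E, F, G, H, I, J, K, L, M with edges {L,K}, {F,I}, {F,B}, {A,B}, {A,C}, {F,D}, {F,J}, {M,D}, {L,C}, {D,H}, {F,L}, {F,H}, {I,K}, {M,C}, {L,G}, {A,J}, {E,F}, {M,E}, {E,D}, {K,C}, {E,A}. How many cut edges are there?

The edges on the cycle F-I-K-L-F are not bridges since each lies on that cycle.
But removing G-L disconnects G from L — this is a bridge.

1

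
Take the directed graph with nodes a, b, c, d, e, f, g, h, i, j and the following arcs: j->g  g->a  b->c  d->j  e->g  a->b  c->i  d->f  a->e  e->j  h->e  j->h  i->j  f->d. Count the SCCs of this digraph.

{a, b, c, e, g, h, i, j} are all mutually reachable — one SCC of size 8.
{d, f} are all mutually reachable — one SCC of size 2.
That gives 2 strongly connected components.

2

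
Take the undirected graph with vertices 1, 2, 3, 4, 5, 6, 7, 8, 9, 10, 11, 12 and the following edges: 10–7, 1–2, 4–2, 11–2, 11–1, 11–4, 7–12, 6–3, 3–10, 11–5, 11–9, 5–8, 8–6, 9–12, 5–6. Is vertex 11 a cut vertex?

Yes

Deleting 11 raises the number of components from 1 to 2, so 11 is a cut vertex.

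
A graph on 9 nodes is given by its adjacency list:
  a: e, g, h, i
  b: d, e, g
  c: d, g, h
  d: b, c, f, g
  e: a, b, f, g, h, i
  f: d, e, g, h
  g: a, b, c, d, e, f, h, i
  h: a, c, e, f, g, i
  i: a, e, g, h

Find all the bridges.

none

The edges on the cycle i-e-b-d-g-a-h-i are not bridges since each lies on that cycle.
Every edge lies on some cycle, so there are no bridges.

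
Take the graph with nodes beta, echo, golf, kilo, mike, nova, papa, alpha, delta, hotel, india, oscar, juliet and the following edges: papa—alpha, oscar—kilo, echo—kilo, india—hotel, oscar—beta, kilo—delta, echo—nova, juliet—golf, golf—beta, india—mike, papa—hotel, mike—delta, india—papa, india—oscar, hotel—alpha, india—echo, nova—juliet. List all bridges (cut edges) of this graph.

The edges on the cycle india-echo-nova-juliet-golf-beta-oscar-india are not bridges since each lies on that cycle.
Every edge lies on some cycle, so there are no bridges.

none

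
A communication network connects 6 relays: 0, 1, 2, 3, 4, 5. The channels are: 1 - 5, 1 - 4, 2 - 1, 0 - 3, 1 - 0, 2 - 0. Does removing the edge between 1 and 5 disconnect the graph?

Yes

Removing 1 - 5 leaves no path between 1 and 5: the component count goes from 1 to 2. So it is a bridge.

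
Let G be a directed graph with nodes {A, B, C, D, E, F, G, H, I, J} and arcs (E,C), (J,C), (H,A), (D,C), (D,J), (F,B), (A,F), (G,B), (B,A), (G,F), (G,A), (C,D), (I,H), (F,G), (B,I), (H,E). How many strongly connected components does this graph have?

{A, B, F, G, H, I} are all mutually reachable — one SCC of size 6.
{C, D, J} are all mutually reachable — one SCC of size 3.
{E} is an SCC by itself.
That gives 3 strongly connected components.

3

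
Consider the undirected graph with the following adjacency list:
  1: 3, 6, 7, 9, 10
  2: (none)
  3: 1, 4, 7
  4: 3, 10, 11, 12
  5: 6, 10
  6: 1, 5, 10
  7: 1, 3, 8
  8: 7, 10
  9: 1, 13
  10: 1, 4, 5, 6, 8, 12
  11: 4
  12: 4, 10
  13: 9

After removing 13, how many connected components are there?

2

With 13 gone, the remaining components are: {2}; {1, 3, 4, 5, 6, 7, 8, 9, 10, 11, 12}.
That is 2 components.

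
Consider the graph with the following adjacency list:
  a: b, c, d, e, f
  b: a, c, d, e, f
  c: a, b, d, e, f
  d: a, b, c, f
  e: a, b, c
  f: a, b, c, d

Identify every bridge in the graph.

The edges on the cycle a-d-c-a are not bridges since each lies on that cycle.
Every edge lies on some cycle, so there are no bridges.

none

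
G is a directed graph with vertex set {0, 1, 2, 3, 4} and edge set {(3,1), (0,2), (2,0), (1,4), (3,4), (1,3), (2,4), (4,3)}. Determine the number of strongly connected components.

2

{1, 3, 4} are all mutually reachable — one SCC of size 3.
{0, 2} are all mutually reachable — one SCC of size 2.
That gives 2 strongly connected components.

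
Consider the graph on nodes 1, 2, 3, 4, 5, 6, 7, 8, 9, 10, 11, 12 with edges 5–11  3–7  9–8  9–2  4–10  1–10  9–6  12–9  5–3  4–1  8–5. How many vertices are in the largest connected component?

9

Starting from 1 we can reach 1, 4, 10. That is one component of size 3.
Starting from 2 we can reach 2, 3, 5, 6, 7, 8, 9, 11, 12. That is one component of size 9.
The largest has 9 vertices.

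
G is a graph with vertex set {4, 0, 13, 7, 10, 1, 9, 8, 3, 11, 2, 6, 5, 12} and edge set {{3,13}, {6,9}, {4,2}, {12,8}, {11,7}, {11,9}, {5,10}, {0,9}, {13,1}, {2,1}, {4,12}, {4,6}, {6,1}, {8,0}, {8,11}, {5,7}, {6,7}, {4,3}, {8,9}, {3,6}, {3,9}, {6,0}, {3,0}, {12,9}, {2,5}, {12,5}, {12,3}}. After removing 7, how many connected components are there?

With 7 gone, the remaining components are: {0, 1, 2, 3, 4, 5, 6, 8, 9, 10, 11, 12, 13}.
That is 1 component.

1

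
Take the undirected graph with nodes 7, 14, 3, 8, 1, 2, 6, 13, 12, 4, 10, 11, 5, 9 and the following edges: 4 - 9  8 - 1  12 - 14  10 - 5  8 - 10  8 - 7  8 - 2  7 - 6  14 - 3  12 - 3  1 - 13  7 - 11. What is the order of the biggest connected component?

9

Starting from 4 we can reach 4, 9. That is one component of size 2.
Starting from 3 we can reach 3, 12, 14. That is one component of size 3.
Starting from 1 we can reach 1, 2, 5, 6, 7, 8, 10, 11, 13. That is one component of size 9.
The largest has 9 vertices.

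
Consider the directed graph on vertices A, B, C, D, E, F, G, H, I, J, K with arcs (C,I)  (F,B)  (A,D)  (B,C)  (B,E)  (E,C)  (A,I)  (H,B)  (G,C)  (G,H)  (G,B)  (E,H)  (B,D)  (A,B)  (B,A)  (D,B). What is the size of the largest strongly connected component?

5

{A, B, D, E, H} are all mutually reachable — one SCC of size 5.
{I} is an SCC by itself.
{C} is an SCC by itself.
{G} is an SCC by itself.
{K} is an SCC by itself.
(and 2 more singleton SCCs)
The largest has 5 vertices.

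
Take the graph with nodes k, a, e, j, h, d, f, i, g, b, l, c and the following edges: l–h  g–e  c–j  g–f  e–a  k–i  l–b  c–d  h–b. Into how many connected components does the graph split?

Starting from i we can reach i, k. That is one component of size 2.
Starting from c we can reach c, d, j. That is one component of size 3.
Starting from b we can reach b, h, l. That is one component of size 3.
Starting from a we can reach a, e, f, g. That is one component of size 4.
Total: 4 components.

4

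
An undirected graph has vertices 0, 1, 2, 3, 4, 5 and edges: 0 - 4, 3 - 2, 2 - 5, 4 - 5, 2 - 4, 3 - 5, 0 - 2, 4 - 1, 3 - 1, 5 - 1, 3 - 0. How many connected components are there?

Starting from 0 we can reach 0, 1, 2, 3, 4, 5. That is one component of size 6.
Total: 1 component.

1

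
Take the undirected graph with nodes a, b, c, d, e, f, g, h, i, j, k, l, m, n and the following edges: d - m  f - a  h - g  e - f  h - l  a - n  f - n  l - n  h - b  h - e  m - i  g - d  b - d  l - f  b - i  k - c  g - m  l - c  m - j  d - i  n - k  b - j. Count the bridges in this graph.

0

The edges on the cycle g-d-i-m-g are not bridges since each lies on that cycle.
Every edge lies on some cycle, so there are no bridges.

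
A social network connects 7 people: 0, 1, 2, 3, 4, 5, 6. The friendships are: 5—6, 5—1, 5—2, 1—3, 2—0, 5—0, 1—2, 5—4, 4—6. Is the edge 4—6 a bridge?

No

After removing 4—6, the path 4-5-6 still connects them, so the edge is not a bridge.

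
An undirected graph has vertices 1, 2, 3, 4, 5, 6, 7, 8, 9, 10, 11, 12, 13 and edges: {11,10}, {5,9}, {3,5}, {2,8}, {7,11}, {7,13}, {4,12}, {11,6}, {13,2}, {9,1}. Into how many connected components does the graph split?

3

Starting from 4 we can reach 4, 12. That is one component of size 2.
Starting from 1 we can reach 1, 3, 5, 9. That is one component of size 4.
Starting from 2 we can reach 2, 6, 7, 8, 10, 11, 13. That is one component of size 7.
Total: 3 components.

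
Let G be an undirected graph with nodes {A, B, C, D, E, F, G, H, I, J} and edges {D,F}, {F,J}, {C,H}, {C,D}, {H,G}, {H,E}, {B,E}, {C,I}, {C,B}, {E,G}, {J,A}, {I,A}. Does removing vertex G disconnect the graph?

No

Deleting G leaves 1 component (was 1) (its neighbors E, H remain connected to each other), so G is not a cut vertex.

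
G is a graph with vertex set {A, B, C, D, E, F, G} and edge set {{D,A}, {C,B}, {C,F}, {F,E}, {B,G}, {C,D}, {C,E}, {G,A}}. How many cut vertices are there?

1

Removing C increases the component count from 1 to 2, so C is a cut vertex.
By contrast removing A leaves 1 component; it is not a cut vertex. No other vertex is a cut vertex either.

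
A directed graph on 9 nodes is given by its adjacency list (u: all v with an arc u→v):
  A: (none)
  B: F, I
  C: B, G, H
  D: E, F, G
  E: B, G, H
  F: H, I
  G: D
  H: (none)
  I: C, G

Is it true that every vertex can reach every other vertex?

No

There is no directed path from F to A, so the graph is not strongly connected.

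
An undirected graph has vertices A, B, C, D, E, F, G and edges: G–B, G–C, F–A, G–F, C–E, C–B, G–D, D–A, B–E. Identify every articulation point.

G

Removing G increases the component count from 1 to 2, so G is a cut vertex.
By contrast removing E leaves 1 component; it is not a cut vertex. No other vertex is a cut vertex either.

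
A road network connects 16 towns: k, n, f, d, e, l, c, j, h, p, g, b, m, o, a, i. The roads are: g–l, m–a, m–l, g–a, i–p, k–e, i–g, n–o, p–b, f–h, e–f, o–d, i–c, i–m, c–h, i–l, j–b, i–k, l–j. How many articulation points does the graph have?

Removing i increases the component count from 2 to 3, so i is a cut vertex.
Removing o increases the component count from 2 to 3, so o is a cut vertex.
By contrast removing e leaves 2 components; it is not a cut vertex. No other vertex is a cut vertex either.

2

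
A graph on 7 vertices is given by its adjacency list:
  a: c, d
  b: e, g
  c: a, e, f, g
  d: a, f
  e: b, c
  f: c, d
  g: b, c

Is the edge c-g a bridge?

No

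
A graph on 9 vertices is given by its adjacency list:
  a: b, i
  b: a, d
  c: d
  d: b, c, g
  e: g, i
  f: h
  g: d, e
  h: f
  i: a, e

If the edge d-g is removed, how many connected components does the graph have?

2

d and g are still connected via d-b-a-i-e-g, so the component count stays at 2.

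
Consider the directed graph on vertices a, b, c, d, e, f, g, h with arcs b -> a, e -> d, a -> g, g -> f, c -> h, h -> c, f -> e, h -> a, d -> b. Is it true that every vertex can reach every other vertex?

No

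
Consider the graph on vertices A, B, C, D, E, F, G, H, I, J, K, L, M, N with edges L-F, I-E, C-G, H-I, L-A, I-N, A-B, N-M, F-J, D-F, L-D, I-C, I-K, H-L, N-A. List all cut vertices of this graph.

Removing A increases the component count from 1 to 2, so A is a cut vertex.
Removing C increases the component count from 1 to 2, so C is a cut vertex.
Removing F increases the component count from 1 to 2, so F is a cut vertex.
Likewise I, L, N are cut vertices.
By contrast removing B leaves 1 component; it is not a cut vertex. No other vertex is a cut vertex either.

A, C, F, I, L, N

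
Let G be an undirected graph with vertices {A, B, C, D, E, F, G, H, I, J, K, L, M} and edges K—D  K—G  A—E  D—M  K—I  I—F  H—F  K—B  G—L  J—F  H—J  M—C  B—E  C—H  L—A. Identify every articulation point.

K

Removing K increases the component count from 1 to 2, so K is a cut vertex.
By contrast removing L leaves 1 component; it is not a cut vertex. No other vertex is a cut vertex either.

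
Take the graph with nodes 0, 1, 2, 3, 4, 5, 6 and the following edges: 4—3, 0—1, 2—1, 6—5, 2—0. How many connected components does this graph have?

Starting from 5 we can reach 5, 6. That is one component of size 2.
Starting from 3 we can reach 3, 4. That is one component of size 2.
Starting from 0 we can reach 0, 1, 2. That is one component of size 3.
Total: 3 components.

3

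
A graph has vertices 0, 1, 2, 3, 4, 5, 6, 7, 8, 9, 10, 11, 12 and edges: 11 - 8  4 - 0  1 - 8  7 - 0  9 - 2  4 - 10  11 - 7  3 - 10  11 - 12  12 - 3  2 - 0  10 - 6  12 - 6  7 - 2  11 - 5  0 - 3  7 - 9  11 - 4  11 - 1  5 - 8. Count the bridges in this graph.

0

The edges on the cycle 11-1-8-11 are not bridges since each lies on that cycle.
Every edge lies on some cycle, so there are no bridges.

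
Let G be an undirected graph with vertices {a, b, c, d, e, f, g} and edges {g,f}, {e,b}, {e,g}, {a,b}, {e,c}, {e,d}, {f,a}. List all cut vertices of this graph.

e

Removing e increases the component count from 1 to 3, so e is a cut vertex.
By contrast removing c leaves 1 component; it is not a cut vertex. No other vertex is a cut vertex either.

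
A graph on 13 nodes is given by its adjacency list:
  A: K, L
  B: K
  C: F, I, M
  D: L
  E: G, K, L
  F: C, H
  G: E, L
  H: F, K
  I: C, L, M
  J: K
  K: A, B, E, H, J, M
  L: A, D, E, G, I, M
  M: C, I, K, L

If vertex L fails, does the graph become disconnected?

Yes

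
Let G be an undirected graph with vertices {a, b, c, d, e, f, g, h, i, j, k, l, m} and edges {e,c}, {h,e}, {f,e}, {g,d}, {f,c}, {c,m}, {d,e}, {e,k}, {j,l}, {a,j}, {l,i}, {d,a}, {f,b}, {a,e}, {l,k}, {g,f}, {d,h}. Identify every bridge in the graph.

The edges on the cycle d-a-j-l-k-e-d are not bridges since each lies on that cycle.
But removing b–f disconnects b from f; removing m–c disconnects m from c; removing l–i disconnects l from i — these are bridges.

b-f, c-m, i-l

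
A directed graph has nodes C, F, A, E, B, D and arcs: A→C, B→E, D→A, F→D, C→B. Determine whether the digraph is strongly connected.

No

There is no directed path from C to F, so the graph is not strongly connected.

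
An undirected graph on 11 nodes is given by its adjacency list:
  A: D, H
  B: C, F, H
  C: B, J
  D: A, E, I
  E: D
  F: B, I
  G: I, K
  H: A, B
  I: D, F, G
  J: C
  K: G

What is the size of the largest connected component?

Starting from A we can reach A, B, C, D, E, F, G, H, I, J, K. That is one component of size 11.
The largest has 11 vertices.

11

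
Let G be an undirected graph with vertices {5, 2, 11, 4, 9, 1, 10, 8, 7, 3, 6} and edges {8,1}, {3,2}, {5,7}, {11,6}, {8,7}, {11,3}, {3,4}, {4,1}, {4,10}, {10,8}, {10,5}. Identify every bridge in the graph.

11-3, 11-6, 2-3, 3-4

The edges on the cycle 10-5-7-8-10 are not bridges since each lies on that cycle.
But removing 3 - 11 disconnects 3 from 11; removing 4 - 3 disconnects 4 from 3; removing 6 - 11 disconnects 6 from 11; removing 2 - 3 disconnects 2 from 3 — these are bridges.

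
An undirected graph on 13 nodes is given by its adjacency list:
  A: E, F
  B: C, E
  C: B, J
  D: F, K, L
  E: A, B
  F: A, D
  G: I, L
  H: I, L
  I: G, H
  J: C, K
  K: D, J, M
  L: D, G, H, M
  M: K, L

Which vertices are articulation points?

L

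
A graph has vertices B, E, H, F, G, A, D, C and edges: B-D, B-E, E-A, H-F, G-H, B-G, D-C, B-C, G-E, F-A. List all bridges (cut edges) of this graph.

none

The edges on the cycle B-D-C-B are not bridges since each lies on that cycle.
Every edge lies on some cycle, so there are no bridges.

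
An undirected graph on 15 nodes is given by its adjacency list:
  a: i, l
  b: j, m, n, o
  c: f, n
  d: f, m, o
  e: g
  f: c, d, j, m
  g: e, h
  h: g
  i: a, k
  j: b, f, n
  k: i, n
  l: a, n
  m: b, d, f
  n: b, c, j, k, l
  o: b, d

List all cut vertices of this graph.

g, n

Removing g increases the component count from 2 to 3, so g is a cut vertex.
Removing n increases the component count from 2 to 3, so n is a cut vertex.
By contrast removing c leaves 2 components; it is not a cut vertex. No other vertex is a cut vertex either.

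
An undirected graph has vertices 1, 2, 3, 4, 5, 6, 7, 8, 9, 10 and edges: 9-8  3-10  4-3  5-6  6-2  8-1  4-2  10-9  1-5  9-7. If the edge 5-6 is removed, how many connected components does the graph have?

1

5 and 6 are still connected via 5-1-8-9-10-3-4-2-6, so the component count stays at 1.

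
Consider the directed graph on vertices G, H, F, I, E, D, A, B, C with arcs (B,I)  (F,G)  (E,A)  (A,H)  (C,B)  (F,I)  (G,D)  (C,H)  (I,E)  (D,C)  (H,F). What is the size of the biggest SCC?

9

{A, B, C, D, E, F, G, H, I} are all mutually reachable — one SCC of size 9.
The largest has 9 vertices.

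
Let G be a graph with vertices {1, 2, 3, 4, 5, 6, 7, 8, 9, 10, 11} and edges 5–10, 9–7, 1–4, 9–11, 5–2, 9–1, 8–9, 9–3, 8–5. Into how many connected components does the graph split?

2

6 is isolated — a component by itself.
Starting from 1 we can reach 1, 2, 3, 4, 5, 7, 8, 9, 10, 11. That is one component of size 10.
Total: 2 components.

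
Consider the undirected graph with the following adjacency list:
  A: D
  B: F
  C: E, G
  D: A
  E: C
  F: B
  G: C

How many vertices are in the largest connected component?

3

Starting from A we can reach A, D. That is one component of size 2.
Starting from B we can reach B, F. That is one component of size 2.
Starting from C we can reach C, E, G. That is one component of size 3.
The largest has 3 vertices.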